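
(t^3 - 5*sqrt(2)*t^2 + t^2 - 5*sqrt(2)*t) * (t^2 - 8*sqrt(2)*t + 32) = t^5 - 13*sqrt(2)*t^4 + t^4 - 13*sqrt(2)*t^3 + 112*t^3 - 160*sqrt(2)*t^2 + 112*t^2 - 160*sqrt(2)*t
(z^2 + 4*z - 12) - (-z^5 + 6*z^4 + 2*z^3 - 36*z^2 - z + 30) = z^5 - 6*z^4 - 2*z^3 + 37*z^2 + 5*z - 42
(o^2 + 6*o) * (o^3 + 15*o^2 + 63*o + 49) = o^5 + 21*o^4 + 153*o^3 + 427*o^2 + 294*o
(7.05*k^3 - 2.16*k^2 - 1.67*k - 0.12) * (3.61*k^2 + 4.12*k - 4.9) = 25.4505*k^5 + 21.2484*k^4 - 49.4729*k^3 + 3.2704*k^2 + 7.6886*k + 0.588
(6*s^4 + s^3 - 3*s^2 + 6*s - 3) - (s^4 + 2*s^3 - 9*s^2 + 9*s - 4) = 5*s^4 - s^3 + 6*s^2 - 3*s + 1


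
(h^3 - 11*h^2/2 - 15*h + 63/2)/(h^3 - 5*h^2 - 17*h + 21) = (h - 3/2)/(h - 1)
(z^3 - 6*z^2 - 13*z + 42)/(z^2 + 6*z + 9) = (z^2 - 9*z + 14)/(z + 3)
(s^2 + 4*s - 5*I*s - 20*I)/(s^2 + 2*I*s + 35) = (s + 4)/(s + 7*I)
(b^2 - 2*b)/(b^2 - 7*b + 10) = b/(b - 5)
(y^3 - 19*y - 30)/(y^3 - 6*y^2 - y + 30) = (y + 3)/(y - 3)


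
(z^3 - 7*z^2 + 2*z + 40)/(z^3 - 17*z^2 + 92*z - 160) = (z + 2)/(z - 8)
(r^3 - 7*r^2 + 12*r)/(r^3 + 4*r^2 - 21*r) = (r - 4)/(r + 7)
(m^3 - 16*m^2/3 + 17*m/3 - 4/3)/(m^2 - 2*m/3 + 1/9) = 3*(m^2 - 5*m + 4)/(3*m - 1)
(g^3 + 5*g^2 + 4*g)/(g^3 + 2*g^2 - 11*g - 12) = g/(g - 3)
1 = 1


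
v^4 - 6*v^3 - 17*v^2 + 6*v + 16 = (v - 8)*(v - 1)*(v + 1)*(v + 2)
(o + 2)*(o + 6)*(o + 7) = o^3 + 15*o^2 + 68*o + 84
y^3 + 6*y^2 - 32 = (y - 2)*(y + 4)^2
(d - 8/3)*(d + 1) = d^2 - 5*d/3 - 8/3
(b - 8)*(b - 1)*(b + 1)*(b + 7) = b^4 - b^3 - 57*b^2 + b + 56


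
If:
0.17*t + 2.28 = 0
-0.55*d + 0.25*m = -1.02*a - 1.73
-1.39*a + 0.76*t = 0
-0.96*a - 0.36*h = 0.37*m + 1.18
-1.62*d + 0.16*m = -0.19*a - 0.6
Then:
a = -7.33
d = 2.28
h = -12.51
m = 28.01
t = -13.41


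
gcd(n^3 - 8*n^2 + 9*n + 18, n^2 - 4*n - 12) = n - 6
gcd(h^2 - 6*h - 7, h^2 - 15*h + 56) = h - 7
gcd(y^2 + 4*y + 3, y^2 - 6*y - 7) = y + 1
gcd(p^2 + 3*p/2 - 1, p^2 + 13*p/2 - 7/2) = p - 1/2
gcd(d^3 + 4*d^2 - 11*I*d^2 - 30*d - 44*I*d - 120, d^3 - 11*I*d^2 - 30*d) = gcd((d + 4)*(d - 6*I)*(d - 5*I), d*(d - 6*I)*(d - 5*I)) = d^2 - 11*I*d - 30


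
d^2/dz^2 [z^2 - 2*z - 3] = 2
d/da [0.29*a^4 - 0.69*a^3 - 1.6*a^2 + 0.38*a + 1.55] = 1.16*a^3 - 2.07*a^2 - 3.2*a + 0.38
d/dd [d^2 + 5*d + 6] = 2*d + 5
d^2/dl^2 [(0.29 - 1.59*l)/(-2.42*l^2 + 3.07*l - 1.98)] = ((11.1662 - 23.0868*l)*(2.42*l^2 - 3.07*l + 1.98) + (1.59*l - 0.29)*(4.84*l - 3.07)*(9.68*l - 6.14))/(2.42*l^2 - 3.07*l + 1.98)^3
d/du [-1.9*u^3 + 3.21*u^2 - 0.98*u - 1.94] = -5.7*u^2 + 6.42*u - 0.98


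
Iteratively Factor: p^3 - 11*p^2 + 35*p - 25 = (p - 1)*(p^2 - 10*p + 25) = (p - 5)*(p - 1)*(p - 5)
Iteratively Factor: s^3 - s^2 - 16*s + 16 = (s - 1)*(s^2 - 16) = (s - 4)*(s - 1)*(s + 4)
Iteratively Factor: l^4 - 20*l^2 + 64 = (l - 4)*(l^3 + 4*l^2 - 4*l - 16) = (l - 4)*(l + 2)*(l^2 + 2*l - 8) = (l - 4)*(l - 2)*(l + 2)*(l + 4)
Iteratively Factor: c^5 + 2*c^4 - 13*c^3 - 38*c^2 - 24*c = (c - 4)*(c^4 + 6*c^3 + 11*c^2 + 6*c) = c*(c - 4)*(c^3 + 6*c^2 + 11*c + 6) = c*(c - 4)*(c + 3)*(c^2 + 3*c + 2) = c*(c - 4)*(c + 2)*(c + 3)*(c + 1)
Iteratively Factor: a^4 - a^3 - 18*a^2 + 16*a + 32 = (a + 4)*(a^3 - 5*a^2 + 2*a + 8) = (a - 4)*(a + 4)*(a^2 - a - 2) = (a - 4)*(a + 1)*(a + 4)*(a - 2)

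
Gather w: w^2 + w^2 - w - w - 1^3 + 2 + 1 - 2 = 2*w^2 - 2*w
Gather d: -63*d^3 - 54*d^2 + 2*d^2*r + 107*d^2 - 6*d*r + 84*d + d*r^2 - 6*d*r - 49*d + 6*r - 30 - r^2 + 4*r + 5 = -63*d^3 + d^2*(2*r + 53) + d*(r^2 - 12*r + 35) - r^2 + 10*r - 25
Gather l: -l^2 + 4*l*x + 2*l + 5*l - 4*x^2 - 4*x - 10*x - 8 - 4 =-l^2 + l*(4*x + 7) - 4*x^2 - 14*x - 12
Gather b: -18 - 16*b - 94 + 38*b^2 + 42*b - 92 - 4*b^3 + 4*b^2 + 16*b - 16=-4*b^3 + 42*b^2 + 42*b - 220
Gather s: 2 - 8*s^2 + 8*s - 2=-8*s^2 + 8*s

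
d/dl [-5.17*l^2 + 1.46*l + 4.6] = 1.46 - 10.34*l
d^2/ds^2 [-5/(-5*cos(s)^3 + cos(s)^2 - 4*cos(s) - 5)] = 5*((31*cos(s) - 8*cos(2*s) + 45*cos(3*s))*(5*cos(s)^3 - cos(s)^2 + 4*cos(s) + 5)/4 + 2*(15*cos(s)^2 - 2*cos(s) + 4)^2*sin(s)^2)/(5*cos(s)^3 - cos(s)^2 + 4*cos(s) + 5)^3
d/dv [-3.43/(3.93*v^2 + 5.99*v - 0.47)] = (26.9598*v + 20.5457)/(3.93*v^2 + 5.99*v - 0.47)^2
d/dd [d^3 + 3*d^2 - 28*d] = 3*d^2 + 6*d - 28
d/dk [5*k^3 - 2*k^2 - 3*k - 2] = 15*k^2 - 4*k - 3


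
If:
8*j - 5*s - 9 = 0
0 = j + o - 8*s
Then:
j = 5*s/8 + 9/8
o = 59*s/8 - 9/8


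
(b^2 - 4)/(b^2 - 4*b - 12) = (b - 2)/(b - 6)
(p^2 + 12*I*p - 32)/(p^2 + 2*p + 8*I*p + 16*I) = (p + 4*I)/(p + 2)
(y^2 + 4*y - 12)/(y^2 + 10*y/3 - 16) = 3*(y - 2)/(3*y - 8)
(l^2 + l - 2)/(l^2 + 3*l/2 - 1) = 2*(l - 1)/(2*l - 1)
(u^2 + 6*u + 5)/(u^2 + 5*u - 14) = (u^2 + 6*u + 5)/(u^2 + 5*u - 14)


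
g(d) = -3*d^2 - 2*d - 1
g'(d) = -6*d - 2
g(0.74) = -4.12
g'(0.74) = -6.44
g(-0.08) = -0.86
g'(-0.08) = -1.52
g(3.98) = -56.48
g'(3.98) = -25.88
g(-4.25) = -46.69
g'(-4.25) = 23.50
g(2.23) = -20.38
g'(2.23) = -15.38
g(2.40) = -23.08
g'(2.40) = -16.40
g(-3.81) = -36.93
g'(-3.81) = 20.86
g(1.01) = -6.08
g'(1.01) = -8.06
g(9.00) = -262.00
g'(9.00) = -56.00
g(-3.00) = -22.00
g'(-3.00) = 16.00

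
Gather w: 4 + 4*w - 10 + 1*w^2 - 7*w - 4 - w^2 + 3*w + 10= 0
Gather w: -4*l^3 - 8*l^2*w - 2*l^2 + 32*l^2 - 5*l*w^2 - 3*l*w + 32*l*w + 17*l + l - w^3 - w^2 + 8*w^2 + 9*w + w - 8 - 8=-4*l^3 + 30*l^2 + 18*l - w^3 + w^2*(7 - 5*l) + w*(-8*l^2 + 29*l + 10) - 16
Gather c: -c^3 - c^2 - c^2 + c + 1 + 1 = -c^3 - 2*c^2 + c + 2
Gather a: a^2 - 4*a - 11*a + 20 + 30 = a^2 - 15*a + 50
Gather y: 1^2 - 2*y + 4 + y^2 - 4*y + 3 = y^2 - 6*y + 8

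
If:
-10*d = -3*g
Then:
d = 3*g/10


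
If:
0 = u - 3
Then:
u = 3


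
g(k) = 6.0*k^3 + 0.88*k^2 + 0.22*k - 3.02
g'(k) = 18.0*k^2 + 1.76*k + 0.22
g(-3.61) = -274.62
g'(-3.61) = 228.44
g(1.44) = 17.04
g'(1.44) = 40.08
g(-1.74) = -32.35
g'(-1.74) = 51.65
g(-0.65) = -4.44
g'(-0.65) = 6.68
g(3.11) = 186.66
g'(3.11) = 179.79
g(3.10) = 184.86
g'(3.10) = 178.66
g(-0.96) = -7.73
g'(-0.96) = 15.12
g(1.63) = 25.66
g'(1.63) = 50.91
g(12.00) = 10494.34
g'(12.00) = 2613.34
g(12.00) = 10494.34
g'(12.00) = 2613.34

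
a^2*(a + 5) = a^3 + 5*a^2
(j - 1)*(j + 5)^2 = j^3 + 9*j^2 + 15*j - 25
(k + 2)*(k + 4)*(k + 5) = k^3 + 11*k^2 + 38*k + 40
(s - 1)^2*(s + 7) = s^3 + 5*s^2 - 13*s + 7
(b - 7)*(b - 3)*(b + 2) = b^3 - 8*b^2 + b + 42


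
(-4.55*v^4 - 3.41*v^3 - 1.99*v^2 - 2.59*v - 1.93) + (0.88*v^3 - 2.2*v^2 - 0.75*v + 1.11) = -4.55*v^4 - 2.53*v^3 - 4.19*v^2 - 3.34*v - 0.82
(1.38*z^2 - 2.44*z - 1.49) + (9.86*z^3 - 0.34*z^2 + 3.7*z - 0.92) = 9.86*z^3 + 1.04*z^2 + 1.26*z - 2.41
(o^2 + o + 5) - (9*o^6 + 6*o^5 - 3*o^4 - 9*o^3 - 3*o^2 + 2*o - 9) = -9*o^6 - 6*o^5 + 3*o^4 + 9*o^3 + 4*o^2 - o + 14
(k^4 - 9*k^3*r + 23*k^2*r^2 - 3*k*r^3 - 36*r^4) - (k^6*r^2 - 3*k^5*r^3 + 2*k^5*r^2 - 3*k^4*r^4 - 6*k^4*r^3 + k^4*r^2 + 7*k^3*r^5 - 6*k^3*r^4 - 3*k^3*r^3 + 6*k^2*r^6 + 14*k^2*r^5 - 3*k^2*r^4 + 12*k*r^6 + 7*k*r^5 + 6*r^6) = -k^6*r^2 + 3*k^5*r^3 - 2*k^5*r^2 + 3*k^4*r^4 + 6*k^4*r^3 - k^4*r^2 + k^4 - 7*k^3*r^5 + 6*k^3*r^4 + 3*k^3*r^3 - 9*k^3*r - 6*k^2*r^6 - 14*k^2*r^5 + 3*k^2*r^4 + 23*k^2*r^2 - 12*k*r^6 - 7*k*r^5 - 3*k*r^3 - 6*r^6 - 36*r^4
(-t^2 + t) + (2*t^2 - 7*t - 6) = t^2 - 6*t - 6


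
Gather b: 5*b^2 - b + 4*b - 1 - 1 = 5*b^2 + 3*b - 2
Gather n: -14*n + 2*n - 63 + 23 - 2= -12*n - 42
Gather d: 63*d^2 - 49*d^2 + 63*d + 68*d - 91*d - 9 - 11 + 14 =14*d^2 + 40*d - 6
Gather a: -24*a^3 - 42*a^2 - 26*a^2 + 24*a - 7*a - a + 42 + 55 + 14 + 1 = -24*a^3 - 68*a^2 + 16*a + 112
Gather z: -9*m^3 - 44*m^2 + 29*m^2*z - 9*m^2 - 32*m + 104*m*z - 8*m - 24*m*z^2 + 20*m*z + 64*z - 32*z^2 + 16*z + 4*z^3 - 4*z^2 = -9*m^3 - 53*m^2 - 40*m + 4*z^3 + z^2*(-24*m - 36) + z*(29*m^2 + 124*m + 80)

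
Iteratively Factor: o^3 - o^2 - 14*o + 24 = (o - 2)*(o^2 + o - 12) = (o - 2)*(o + 4)*(o - 3)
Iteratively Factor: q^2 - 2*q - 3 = (q - 3)*(q + 1)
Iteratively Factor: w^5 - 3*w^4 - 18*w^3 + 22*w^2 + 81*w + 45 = (w + 1)*(w^4 - 4*w^3 - 14*w^2 + 36*w + 45) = (w - 5)*(w + 1)*(w^3 + w^2 - 9*w - 9) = (w - 5)*(w + 1)*(w + 3)*(w^2 - 2*w - 3) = (w - 5)*(w - 3)*(w + 1)*(w + 3)*(w + 1)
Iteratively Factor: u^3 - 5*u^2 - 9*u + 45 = (u + 3)*(u^2 - 8*u + 15) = (u - 5)*(u + 3)*(u - 3)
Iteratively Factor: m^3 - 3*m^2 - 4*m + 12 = (m - 3)*(m^2 - 4) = (m - 3)*(m + 2)*(m - 2)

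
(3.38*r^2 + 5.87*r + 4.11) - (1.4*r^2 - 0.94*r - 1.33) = 1.98*r^2 + 6.81*r + 5.44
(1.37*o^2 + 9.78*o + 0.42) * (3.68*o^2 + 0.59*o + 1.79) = 5.0416*o^4 + 36.7987*o^3 + 9.7681*o^2 + 17.754*o + 0.7518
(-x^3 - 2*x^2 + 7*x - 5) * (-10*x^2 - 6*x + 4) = 10*x^5 + 26*x^4 - 62*x^3 + 58*x - 20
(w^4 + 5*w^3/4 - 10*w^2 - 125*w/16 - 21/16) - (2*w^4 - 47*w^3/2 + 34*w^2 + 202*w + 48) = -w^4 + 99*w^3/4 - 44*w^2 - 3357*w/16 - 789/16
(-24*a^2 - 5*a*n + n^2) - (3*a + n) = -24*a^2 - 5*a*n - 3*a + n^2 - n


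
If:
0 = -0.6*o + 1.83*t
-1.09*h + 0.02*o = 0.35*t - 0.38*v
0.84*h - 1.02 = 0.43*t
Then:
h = 0.229668568858404*v + 0.414331093807101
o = 1.36839738003542*v - 4.76624125038653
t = 0.448654878700138*v - 1.56270204930706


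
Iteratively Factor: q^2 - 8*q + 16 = (q - 4)*(q - 4)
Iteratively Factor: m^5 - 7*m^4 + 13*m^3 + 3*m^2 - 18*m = (m - 3)*(m^4 - 4*m^3 + m^2 + 6*m) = (m - 3)*(m - 2)*(m^3 - 2*m^2 - 3*m) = (m - 3)*(m - 2)*(m + 1)*(m^2 - 3*m) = m*(m - 3)*(m - 2)*(m + 1)*(m - 3)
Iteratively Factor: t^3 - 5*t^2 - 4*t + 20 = (t - 2)*(t^2 - 3*t - 10) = (t - 2)*(t + 2)*(t - 5)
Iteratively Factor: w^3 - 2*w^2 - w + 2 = (w + 1)*(w^2 - 3*w + 2) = (w - 2)*(w + 1)*(w - 1)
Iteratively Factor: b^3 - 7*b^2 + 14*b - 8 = (b - 1)*(b^2 - 6*b + 8) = (b - 4)*(b - 1)*(b - 2)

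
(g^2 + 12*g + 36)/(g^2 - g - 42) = (g + 6)/(g - 7)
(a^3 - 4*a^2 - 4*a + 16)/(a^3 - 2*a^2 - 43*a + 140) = (a^2 - 4)/(a^2 + 2*a - 35)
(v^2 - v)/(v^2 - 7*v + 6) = v/(v - 6)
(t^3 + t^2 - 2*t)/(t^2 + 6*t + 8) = t*(t - 1)/(t + 4)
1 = 1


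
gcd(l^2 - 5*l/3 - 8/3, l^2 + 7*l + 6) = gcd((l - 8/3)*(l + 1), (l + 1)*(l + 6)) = l + 1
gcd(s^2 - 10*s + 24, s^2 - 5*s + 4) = s - 4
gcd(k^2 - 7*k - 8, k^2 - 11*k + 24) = k - 8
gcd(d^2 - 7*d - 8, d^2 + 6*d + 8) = 1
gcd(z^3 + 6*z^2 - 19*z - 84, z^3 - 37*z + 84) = z^2 + 3*z - 28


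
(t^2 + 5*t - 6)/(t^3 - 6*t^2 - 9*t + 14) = (t + 6)/(t^2 - 5*t - 14)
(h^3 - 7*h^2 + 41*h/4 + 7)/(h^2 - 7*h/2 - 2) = h - 7/2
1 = 1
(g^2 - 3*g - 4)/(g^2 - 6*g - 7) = (g - 4)/(g - 7)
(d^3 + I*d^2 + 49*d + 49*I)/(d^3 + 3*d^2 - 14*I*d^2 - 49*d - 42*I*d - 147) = (d^2 + 8*I*d - 7)/(d^2 + d*(3 - 7*I) - 21*I)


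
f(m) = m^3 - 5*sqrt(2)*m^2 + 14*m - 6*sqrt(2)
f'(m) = 3*m^2 - 10*sqrt(2)*m + 14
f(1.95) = -0.66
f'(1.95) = -2.17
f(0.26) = -5.31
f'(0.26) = 10.53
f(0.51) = -3.05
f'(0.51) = 7.57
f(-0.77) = -23.91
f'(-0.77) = 26.67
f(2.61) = -2.33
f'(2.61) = -2.47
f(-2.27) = -88.40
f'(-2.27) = 61.56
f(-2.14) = -80.63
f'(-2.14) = 58.00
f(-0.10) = -9.96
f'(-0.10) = 15.44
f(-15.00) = -5184.48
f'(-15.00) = 901.13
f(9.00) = 273.76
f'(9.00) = 129.72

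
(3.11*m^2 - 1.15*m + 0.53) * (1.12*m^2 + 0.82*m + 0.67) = 3.4832*m^4 + 1.2622*m^3 + 1.7343*m^2 - 0.3359*m + 0.3551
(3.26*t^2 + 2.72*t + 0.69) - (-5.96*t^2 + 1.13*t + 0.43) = 9.22*t^2 + 1.59*t + 0.26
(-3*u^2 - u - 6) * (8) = -24*u^2 - 8*u - 48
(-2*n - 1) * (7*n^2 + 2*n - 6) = -14*n^3 - 11*n^2 + 10*n + 6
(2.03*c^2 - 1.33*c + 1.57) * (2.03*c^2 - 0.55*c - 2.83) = 4.1209*c^4 - 3.8164*c^3 - 1.8263*c^2 + 2.9004*c - 4.4431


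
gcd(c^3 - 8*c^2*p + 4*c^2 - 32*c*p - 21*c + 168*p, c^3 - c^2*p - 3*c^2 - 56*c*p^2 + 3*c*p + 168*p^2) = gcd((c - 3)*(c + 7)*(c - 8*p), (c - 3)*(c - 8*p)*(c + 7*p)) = -c^2 + 8*c*p + 3*c - 24*p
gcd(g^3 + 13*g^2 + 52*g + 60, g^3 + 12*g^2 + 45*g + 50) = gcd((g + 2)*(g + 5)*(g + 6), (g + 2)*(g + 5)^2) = g^2 + 7*g + 10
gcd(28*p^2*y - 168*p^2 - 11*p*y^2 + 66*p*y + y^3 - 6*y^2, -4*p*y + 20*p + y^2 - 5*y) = -4*p + y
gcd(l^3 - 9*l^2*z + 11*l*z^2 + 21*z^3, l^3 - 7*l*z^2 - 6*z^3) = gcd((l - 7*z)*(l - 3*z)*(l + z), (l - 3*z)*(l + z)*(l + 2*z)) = -l^2 + 2*l*z + 3*z^2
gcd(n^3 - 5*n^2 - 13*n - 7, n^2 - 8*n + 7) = n - 7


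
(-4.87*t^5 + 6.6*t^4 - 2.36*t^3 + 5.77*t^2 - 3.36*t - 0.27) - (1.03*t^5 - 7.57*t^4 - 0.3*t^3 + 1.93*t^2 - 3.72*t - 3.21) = -5.9*t^5 + 14.17*t^4 - 2.06*t^3 + 3.84*t^2 + 0.36*t + 2.94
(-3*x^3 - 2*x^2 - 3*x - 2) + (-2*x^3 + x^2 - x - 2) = -5*x^3 - x^2 - 4*x - 4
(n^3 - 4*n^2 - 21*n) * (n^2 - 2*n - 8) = n^5 - 6*n^4 - 21*n^3 + 74*n^2 + 168*n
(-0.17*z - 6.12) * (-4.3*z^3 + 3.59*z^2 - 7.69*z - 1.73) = 0.731*z^4 + 25.7057*z^3 - 20.6635*z^2 + 47.3569*z + 10.5876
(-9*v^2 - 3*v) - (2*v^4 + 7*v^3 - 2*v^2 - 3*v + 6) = -2*v^4 - 7*v^3 - 7*v^2 - 6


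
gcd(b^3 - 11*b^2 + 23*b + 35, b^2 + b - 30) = b - 5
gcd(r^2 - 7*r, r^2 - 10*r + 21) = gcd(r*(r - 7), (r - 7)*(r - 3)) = r - 7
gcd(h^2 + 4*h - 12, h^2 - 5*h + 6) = h - 2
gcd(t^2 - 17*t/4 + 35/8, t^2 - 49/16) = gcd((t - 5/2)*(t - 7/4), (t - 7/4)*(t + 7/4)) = t - 7/4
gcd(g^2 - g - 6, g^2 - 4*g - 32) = 1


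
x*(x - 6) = x^2 - 6*x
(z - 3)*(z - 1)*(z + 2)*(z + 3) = z^4 + z^3 - 11*z^2 - 9*z + 18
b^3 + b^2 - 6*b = b*(b - 2)*(b + 3)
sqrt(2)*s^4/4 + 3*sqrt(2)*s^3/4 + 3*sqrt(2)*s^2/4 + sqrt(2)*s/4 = s*(s/2 + 1/2)*(s + 1)*(sqrt(2)*s/2 + sqrt(2)/2)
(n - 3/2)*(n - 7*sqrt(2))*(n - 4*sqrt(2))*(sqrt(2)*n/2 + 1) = sqrt(2)*n^4/2 - 10*n^3 - 3*sqrt(2)*n^3/4 + 15*n^2 + 17*sqrt(2)*n^2 - 51*sqrt(2)*n/2 + 56*n - 84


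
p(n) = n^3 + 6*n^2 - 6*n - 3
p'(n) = 3*n^2 + 12*n - 6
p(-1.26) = 12.09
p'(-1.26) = -16.36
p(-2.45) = 33.01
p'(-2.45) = -17.39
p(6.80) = 548.07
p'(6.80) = 214.32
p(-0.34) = -0.31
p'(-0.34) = -9.73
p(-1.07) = 9.06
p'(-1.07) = -15.41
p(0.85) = -3.15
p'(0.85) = 6.37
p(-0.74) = 4.32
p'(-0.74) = -13.24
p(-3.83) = 51.81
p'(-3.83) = -7.95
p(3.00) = 60.00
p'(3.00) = 57.00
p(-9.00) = -192.00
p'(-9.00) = 129.00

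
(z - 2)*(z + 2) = z^2 - 4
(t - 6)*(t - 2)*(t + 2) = t^3 - 6*t^2 - 4*t + 24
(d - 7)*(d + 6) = d^2 - d - 42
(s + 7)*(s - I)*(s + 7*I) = s^3 + 7*s^2 + 6*I*s^2 + 7*s + 42*I*s + 49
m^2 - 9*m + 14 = (m - 7)*(m - 2)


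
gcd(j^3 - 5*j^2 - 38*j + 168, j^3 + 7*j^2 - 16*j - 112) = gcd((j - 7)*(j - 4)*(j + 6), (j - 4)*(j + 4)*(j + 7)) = j - 4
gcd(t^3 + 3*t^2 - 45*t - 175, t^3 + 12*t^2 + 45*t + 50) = t^2 + 10*t + 25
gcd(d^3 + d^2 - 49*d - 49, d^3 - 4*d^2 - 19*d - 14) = d^2 - 6*d - 7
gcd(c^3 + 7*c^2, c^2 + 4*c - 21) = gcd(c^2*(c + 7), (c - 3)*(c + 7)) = c + 7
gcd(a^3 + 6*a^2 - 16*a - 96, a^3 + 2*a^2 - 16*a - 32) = a^2 - 16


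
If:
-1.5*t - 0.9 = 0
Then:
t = -0.60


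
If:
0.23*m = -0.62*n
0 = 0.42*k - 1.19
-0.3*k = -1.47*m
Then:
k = 2.83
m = 0.58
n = -0.21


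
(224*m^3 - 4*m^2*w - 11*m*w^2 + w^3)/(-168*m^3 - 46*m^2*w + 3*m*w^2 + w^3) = (-8*m + w)/(6*m + w)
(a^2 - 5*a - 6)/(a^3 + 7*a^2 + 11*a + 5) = (a - 6)/(a^2 + 6*a + 5)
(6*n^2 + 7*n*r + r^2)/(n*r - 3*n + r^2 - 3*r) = (6*n + r)/(r - 3)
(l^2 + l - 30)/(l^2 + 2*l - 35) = (l + 6)/(l + 7)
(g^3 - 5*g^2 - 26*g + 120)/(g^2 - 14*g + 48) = (g^2 + g - 20)/(g - 8)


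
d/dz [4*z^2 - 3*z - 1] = 8*z - 3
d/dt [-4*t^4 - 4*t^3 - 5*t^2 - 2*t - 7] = -16*t^3 - 12*t^2 - 10*t - 2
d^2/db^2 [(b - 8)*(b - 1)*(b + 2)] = 6*b - 14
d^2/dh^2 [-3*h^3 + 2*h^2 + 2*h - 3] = 4 - 18*h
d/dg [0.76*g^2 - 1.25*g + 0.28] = 1.52*g - 1.25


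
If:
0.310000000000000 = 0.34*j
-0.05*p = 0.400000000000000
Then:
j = 0.91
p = -8.00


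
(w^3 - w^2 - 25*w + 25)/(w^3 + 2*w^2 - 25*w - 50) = (w - 1)/(w + 2)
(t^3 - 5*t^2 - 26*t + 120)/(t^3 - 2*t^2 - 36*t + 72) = (t^2 + t - 20)/(t^2 + 4*t - 12)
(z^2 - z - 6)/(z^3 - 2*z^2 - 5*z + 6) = 1/(z - 1)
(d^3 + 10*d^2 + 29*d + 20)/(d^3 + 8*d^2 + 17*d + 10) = (d + 4)/(d + 2)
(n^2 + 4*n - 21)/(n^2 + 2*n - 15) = (n + 7)/(n + 5)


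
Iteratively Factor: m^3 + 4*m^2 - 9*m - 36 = (m - 3)*(m^2 + 7*m + 12) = (m - 3)*(m + 3)*(m + 4)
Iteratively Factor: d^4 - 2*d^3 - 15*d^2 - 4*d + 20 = (d - 1)*(d^3 - d^2 - 16*d - 20) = (d - 1)*(d + 2)*(d^2 - 3*d - 10) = (d - 1)*(d + 2)^2*(d - 5)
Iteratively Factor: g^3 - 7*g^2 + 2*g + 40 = (g - 5)*(g^2 - 2*g - 8) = (g - 5)*(g + 2)*(g - 4)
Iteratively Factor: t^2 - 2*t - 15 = (t - 5)*(t + 3)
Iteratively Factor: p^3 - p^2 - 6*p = (p)*(p^2 - p - 6) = p*(p + 2)*(p - 3)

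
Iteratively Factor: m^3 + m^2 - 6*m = (m + 3)*(m^2 - 2*m) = m*(m + 3)*(m - 2)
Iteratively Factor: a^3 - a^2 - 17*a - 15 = (a - 5)*(a^2 + 4*a + 3) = (a - 5)*(a + 1)*(a + 3)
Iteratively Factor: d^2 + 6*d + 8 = (d + 4)*(d + 2)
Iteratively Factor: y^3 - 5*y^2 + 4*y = (y - 1)*(y^2 - 4*y) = (y - 4)*(y - 1)*(y)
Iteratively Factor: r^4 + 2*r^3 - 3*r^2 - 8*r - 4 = (r + 2)*(r^3 - 3*r - 2) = (r - 2)*(r + 2)*(r^2 + 2*r + 1) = (r - 2)*(r + 1)*(r + 2)*(r + 1)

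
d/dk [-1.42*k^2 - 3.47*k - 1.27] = -2.84*k - 3.47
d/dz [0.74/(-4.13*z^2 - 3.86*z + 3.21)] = (6.1124*z + 2.8564)/(4.13*z^2 + 3.86*z - 3.21)^2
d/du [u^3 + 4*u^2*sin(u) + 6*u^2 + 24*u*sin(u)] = 4*u^2*cos(u) + 3*u^2 + 8*u*sin(u) + 24*u*cos(u) + 12*u + 24*sin(u)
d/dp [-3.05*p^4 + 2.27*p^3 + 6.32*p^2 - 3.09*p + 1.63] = -12.2*p^3 + 6.81*p^2 + 12.64*p - 3.09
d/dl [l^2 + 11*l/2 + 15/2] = 2*l + 11/2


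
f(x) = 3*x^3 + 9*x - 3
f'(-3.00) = 90.00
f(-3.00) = -111.00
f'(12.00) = 1305.00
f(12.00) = 5289.00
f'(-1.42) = 27.15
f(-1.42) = -24.37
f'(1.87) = 40.47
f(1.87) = 33.45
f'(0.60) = 12.24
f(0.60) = 3.05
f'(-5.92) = 324.42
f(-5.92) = -678.70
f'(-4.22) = 169.28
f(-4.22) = -266.43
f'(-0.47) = 10.99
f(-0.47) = -7.54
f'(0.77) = 14.34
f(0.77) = 5.30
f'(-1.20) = 21.96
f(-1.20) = -18.98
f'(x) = 9*x^2 + 9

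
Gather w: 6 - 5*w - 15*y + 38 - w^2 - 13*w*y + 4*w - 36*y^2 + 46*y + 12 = -w^2 + w*(-13*y - 1) - 36*y^2 + 31*y + 56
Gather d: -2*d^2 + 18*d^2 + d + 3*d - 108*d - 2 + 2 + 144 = 16*d^2 - 104*d + 144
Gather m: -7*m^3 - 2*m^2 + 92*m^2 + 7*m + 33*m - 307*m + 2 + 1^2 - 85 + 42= -7*m^3 + 90*m^2 - 267*m - 40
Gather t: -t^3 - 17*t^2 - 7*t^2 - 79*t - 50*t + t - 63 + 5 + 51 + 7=-t^3 - 24*t^2 - 128*t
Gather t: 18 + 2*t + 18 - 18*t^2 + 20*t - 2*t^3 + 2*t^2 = -2*t^3 - 16*t^2 + 22*t + 36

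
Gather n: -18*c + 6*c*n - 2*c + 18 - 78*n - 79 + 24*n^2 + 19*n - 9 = -20*c + 24*n^2 + n*(6*c - 59) - 70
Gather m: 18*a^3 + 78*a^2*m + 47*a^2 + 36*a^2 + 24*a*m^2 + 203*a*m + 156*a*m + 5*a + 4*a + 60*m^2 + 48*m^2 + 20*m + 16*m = 18*a^3 + 83*a^2 + 9*a + m^2*(24*a + 108) + m*(78*a^2 + 359*a + 36)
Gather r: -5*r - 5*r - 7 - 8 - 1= -10*r - 16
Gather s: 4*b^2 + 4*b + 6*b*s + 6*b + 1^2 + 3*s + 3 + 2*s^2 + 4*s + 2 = 4*b^2 + 10*b + 2*s^2 + s*(6*b + 7) + 6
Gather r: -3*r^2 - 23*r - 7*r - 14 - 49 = -3*r^2 - 30*r - 63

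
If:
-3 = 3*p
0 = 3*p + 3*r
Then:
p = -1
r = 1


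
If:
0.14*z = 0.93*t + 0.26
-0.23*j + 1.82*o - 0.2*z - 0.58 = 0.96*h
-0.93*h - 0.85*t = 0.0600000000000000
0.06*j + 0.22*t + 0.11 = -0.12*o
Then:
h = 0.19100474043242 - 0.13758816048098*z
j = -0.500183572586223*z - 1.31479503765774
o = 0.253275655029585 - 0.0258938767893256*z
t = 0.150537634408602*z - 0.279569892473118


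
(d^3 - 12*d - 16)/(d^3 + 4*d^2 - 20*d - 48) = (d + 2)/(d + 6)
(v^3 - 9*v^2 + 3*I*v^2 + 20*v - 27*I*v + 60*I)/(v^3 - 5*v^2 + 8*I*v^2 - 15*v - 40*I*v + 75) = (v - 4)/(v + 5*I)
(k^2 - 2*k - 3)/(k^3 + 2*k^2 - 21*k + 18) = (k + 1)/(k^2 + 5*k - 6)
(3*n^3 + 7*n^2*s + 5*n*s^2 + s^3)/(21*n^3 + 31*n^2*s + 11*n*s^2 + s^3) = (n + s)/(7*n + s)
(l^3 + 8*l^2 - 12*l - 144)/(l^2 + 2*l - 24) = l + 6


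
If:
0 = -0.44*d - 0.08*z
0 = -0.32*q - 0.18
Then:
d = -0.181818181818182*z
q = -0.56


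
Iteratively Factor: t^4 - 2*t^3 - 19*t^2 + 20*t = (t - 1)*(t^3 - t^2 - 20*t) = (t - 5)*(t - 1)*(t^2 + 4*t) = (t - 5)*(t - 1)*(t + 4)*(t)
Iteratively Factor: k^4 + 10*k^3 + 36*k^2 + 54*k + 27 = (k + 3)*(k^3 + 7*k^2 + 15*k + 9) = (k + 3)^2*(k^2 + 4*k + 3) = (k + 3)^3*(k + 1)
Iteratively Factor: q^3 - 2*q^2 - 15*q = (q - 5)*(q^2 + 3*q) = (q - 5)*(q + 3)*(q)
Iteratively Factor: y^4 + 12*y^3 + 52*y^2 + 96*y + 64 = (y + 2)*(y^3 + 10*y^2 + 32*y + 32) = (y + 2)^2*(y^2 + 8*y + 16) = (y + 2)^2*(y + 4)*(y + 4)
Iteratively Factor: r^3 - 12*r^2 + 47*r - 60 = (r - 5)*(r^2 - 7*r + 12) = (r - 5)*(r - 3)*(r - 4)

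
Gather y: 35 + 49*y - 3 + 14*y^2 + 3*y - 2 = 14*y^2 + 52*y + 30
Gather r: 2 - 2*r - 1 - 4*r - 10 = -6*r - 9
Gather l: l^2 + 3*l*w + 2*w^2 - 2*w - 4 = l^2 + 3*l*w + 2*w^2 - 2*w - 4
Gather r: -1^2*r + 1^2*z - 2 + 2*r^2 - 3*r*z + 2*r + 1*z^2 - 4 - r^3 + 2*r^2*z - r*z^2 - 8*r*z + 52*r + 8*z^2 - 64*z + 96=-r^3 + r^2*(2*z + 2) + r*(-z^2 - 11*z + 53) + 9*z^2 - 63*z + 90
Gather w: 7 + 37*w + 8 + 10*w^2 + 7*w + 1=10*w^2 + 44*w + 16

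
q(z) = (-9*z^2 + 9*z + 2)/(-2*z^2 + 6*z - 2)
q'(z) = (9 - 18*z)/(-2*z^2 + 6*z - 2) + (4*z - 6)*(-9*z^2 + 9*z + 2)/(-2*z^2 + 6*z - 2)^2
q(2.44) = -40.42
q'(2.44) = -255.07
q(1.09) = 0.52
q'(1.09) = -5.30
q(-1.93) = 2.32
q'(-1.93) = -0.56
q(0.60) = 4.73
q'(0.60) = -21.38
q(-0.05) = -0.66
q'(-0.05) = -6.08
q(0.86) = 1.83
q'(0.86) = -6.65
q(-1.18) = 1.78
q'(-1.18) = -0.94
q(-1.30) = 1.89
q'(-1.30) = -0.85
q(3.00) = 26.00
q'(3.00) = -55.50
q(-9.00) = 3.71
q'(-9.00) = -0.07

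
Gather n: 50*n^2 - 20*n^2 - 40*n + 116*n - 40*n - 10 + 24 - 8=30*n^2 + 36*n + 6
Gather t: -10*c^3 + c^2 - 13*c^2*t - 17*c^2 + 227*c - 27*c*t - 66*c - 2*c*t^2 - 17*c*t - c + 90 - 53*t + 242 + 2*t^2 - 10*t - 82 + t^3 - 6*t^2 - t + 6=-10*c^3 - 16*c^2 + 160*c + t^3 + t^2*(-2*c - 4) + t*(-13*c^2 - 44*c - 64) + 256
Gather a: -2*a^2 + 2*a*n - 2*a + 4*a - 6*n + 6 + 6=-2*a^2 + a*(2*n + 2) - 6*n + 12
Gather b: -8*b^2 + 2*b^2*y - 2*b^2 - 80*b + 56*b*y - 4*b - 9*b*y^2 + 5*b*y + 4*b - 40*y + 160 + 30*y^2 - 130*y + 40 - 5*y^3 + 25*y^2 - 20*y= b^2*(2*y - 10) + b*(-9*y^2 + 61*y - 80) - 5*y^3 + 55*y^2 - 190*y + 200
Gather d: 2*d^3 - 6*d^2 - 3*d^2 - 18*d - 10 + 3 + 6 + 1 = 2*d^3 - 9*d^2 - 18*d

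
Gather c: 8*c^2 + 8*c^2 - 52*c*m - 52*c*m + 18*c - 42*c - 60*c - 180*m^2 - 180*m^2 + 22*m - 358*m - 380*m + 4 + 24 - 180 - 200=16*c^2 + c*(-104*m - 84) - 360*m^2 - 716*m - 352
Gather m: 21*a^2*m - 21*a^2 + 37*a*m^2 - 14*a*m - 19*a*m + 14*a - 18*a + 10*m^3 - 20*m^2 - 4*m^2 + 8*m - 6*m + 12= -21*a^2 - 4*a + 10*m^3 + m^2*(37*a - 24) + m*(21*a^2 - 33*a + 2) + 12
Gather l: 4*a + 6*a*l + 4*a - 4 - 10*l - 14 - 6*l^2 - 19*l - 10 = 8*a - 6*l^2 + l*(6*a - 29) - 28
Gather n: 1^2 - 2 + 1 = 0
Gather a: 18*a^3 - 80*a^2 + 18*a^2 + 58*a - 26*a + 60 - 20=18*a^3 - 62*a^2 + 32*a + 40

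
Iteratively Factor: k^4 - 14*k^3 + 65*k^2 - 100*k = (k - 4)*(k^3 - 10*k^2 + 25*k) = (k - 5)*(k - 4)*(k^2 - 5*k) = (k - 5)^2*(k - 4)*(k)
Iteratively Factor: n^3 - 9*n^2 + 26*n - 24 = (n - 4)*(n^2 - 5*n + 6) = (n - 4)*(n - 2)*(n - 3)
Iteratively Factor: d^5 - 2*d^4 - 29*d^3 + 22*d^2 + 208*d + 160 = (d + 2)*(d^4 - 4*d^3 - 21*d^2 + 64*d + 80) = (d + 2)*(d + 4)*(d^3 - 8*d^2 + 11*d + 20) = (d + 1)*(d + 2)*(d + 4)*(d^2 - 9*d + 20) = (d - 5)*(d + 1)*(d + 2)*(d + 4)*(d - 4)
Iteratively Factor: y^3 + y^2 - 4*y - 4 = (y + 1)*(y^2 - 4) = (y + 1)*(y + 2)*(y - 2)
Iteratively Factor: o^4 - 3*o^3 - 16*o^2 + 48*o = (o)*(o^3 - 3*o^2 - 16*o + 48) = o*(o + 4)*(o^2 - 7*o + 12) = o*(o - 3)*(o + 4)*(o - 4)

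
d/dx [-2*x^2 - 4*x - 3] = -4*x - 4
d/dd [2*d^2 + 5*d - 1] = 4*d + 5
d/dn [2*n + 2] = 2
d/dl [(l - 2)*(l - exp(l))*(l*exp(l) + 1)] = (1 - exp(l))*(l - 2)*(l*exp(l) + 1) + (l - 2)*(l + 1)*(l - exp(l))*exp(l) + (l - exp(l))*(l*exp(l) + 1)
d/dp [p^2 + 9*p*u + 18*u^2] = 2*p + 9*u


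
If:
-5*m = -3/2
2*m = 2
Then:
No Solution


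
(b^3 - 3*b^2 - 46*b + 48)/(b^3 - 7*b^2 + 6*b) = (b^2 - 2*b - 48)/(b*(b - 6))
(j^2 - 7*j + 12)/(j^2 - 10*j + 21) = (j - 4)/(j - 7)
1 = 1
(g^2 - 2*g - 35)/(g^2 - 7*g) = (g + 5)/g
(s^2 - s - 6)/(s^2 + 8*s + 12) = (s - 3)/(s + 6)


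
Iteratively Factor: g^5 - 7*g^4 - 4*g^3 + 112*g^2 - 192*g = (g - 4)*(g^4 - 3*g^3 - 16*g^2 + 48*g) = (g - 4)*(g - 3)*(g^3 - 16*g) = (g - 4)^2*(g - 3)*(g^2 + 4*g) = g*(g - 4)^2*(g - 3)*(g + 4)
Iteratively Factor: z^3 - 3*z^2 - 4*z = (z - 4)*(z^2 + z) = z*(z - 4)*(z + 1)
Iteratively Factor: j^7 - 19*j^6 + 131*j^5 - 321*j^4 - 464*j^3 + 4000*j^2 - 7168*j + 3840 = (j - 1)*(j^6 - 18*j^5 + 113*j^4 - 208*j^3 - 672*j^2 + 3328*j - 3840) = (j - 1)*(j + 3)*(j^5 - 21*j^4 + 176*j^3 - 736*j^2 + 1536*j - 1280) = (j - 5)*(j - 1)*(j + 3)*(j^4 - 16*j^3 + 96*j^2 - 256*j + 256) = (j - 5)*(j - 4)*(j - 1)*(j + 3)*(j^3 - 12*j^2 + 48*j - 64) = (j - 5)*(j - 4)^2*(j - 1)*(j + 3)*(j^2 - 8*j + 16) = (j - 5)*(j - 4)^3*(j - 1)*(j + 3)*(j - 4)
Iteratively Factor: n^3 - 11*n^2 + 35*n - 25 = (n - 5)*(n^2 - 6*n + 5) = (n - 5)*(n - 1)*(n - 5)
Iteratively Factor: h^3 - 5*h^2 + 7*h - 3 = (h - 1)*(h^2 - 4*h + 3) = (h - 3)*(h - 1)*(h - 1)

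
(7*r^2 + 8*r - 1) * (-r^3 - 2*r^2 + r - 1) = -7*r^5 - 22*r^4 - 8*r^3 + 3*r^2 - 9*r + 1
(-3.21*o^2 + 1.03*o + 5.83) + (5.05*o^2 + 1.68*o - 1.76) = 1.84*o^2 + 2.71*o + 4.07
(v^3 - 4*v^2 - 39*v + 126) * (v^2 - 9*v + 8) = v^5 - 13*v^4 + 5*v^3 + 445*v^2 - 1446*v + 1008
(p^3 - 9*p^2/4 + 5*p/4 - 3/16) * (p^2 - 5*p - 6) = p^5 - 29*p^4/4 + 13*p^3/2 + 113*p^2/16 - 105*p/16 + 9/8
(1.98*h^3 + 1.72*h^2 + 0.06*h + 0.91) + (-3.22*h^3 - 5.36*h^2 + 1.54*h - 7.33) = -1.24*h^3 - 3.64*h^2 + 1.6*h - 6.42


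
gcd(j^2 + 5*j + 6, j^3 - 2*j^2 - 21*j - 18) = j + 3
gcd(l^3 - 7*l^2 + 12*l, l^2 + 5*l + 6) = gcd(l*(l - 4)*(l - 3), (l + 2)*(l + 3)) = 1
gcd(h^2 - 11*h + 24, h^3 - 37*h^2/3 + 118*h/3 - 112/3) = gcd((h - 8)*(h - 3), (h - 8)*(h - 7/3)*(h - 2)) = h - 8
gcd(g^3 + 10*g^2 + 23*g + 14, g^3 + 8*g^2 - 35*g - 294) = g + 7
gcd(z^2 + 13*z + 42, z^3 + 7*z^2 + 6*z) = z + 6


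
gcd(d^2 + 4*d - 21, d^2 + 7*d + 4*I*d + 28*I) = d + 7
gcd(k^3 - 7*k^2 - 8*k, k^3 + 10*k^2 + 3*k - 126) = 1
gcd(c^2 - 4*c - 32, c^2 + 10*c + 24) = c + 4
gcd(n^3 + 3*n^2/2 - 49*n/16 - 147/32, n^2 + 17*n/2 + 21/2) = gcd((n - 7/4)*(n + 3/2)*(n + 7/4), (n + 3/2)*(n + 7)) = n + 3/2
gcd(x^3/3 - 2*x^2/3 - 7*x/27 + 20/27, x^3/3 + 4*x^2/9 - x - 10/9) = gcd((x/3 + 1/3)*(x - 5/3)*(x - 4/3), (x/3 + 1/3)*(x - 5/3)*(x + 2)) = x^2 - 2*x/3 - 5/3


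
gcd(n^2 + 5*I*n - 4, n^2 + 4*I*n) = n + 4*I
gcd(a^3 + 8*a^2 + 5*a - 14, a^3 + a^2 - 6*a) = 1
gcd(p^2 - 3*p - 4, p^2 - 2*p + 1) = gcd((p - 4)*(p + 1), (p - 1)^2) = 1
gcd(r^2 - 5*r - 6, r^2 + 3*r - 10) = 1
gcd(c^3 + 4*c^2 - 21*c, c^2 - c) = c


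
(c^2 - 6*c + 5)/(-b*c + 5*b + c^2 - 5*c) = (1 - c)/(b - c)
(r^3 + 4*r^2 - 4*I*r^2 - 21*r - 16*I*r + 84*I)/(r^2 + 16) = (r^2 + 4*r - 21)/(r + 4*I)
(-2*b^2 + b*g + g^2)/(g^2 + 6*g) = (-2*b^2 + b*g + g^2)/(g*(g + 6))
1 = 1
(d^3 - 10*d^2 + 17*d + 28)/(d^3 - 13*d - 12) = (d - 7)/(d + 3)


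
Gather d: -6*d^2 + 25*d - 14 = -6*d^2 + 25*d - 14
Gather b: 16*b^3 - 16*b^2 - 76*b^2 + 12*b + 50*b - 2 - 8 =16*b^3 - 92*b^2 + 62*b - 10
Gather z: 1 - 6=-5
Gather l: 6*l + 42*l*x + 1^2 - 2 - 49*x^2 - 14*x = l*(42*x + 6) - 49*x^2 - 14*x - 1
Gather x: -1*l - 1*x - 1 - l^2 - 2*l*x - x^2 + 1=-l^2 - l - x^2 + x*(-2*l - 1)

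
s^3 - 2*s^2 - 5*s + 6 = (s - 3)*(s - 1)*(s + 2)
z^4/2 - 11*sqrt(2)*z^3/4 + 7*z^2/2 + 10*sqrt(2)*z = z*(z/2 + sqrt(2)/2)*(z - 4*sqrt(2))*(z - 5*sqrt(2)/2)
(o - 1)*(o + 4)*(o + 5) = o^3 + 8*o^2 + 11*o - 20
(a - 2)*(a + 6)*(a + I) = a^3 + 4*a^2 + I*a^2 - 12*a + 4*I*a - 12*I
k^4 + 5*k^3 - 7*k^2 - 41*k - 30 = (k - 3)*(k + 1)*(k + 2)*(k + 5)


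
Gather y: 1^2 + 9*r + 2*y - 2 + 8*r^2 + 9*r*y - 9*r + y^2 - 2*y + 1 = 8*r^2 + 9*r*y + y^2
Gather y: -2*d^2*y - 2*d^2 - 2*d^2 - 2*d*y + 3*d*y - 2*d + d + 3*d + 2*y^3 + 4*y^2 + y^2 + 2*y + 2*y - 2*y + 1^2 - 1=-4*d^2 + 2*d + 2*y^3 + 5*y^2 + y*(-2*d^2 + d + 2)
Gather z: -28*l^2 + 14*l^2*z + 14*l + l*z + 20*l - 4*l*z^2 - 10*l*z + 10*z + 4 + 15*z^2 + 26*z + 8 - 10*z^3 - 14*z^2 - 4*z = -28*l^2 + 34*l - 10*z^3 + z^2*(1 - 4*l) + z*(14*l^2 - 9*l + 32) + 12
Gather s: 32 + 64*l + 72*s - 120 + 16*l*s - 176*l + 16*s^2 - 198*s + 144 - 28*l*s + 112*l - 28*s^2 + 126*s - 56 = -12*l*s - 12*s^2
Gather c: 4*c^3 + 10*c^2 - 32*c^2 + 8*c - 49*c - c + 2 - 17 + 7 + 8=4*c^3 - 22*c^2 - 42*c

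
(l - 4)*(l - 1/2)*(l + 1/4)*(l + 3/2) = l^4 - 11*l^3/4 - 11*l^2/2 + 29*l/16 + 3/4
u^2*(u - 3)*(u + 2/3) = u^4 - 7*u^3/3 - 2*u^2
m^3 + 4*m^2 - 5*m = m*(m - 1)*(m + 5)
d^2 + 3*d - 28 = (d - 4)*(d + 7)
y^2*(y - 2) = y^3 - 2*y^2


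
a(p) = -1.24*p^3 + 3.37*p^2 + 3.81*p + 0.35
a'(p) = -3.72*p^2 + 6.74*p + 3.81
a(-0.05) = 0.17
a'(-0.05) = 3.46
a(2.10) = 11.73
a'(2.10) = 1.56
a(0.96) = 6.02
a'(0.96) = 6.85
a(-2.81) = 43.77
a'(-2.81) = -44.50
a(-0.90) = 0.55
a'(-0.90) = -5.27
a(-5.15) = 239.48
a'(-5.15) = -129.56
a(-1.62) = 8.29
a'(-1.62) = -16.87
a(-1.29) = 3.71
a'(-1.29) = -11.08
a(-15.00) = 4886.45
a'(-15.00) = -934.29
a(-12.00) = 2582.63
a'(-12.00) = -612.75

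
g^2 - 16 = (g - 4)*(g + 4)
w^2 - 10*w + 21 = (w - 7)*(w - 3)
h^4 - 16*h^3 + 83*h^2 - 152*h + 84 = (h - 7)*(h - 6)*(h - 2)*(h - 1)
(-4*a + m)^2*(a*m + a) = 16*a^3*m + 16*a^3 - 8*a^2*m^2 - 8*a^2*m + a*m^3 + a*m^2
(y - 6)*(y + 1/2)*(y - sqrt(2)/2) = y^3 - 11*y^2/2 - sqrt(2)*y^2/2 - 3*y + 11*sqrt(2)*y/4 + 3*sqrt(2)/2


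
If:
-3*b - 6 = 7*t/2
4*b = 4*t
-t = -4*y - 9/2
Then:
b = -12/13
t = -12/13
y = -141/104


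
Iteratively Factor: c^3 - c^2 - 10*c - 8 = (c + 1)*(c^2 - 2*c - 8) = (c - 4)*(c + 1)*(c + 2)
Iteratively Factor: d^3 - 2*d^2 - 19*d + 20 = (d - 5)*(d^2 + 3*d - 4) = (d - 5)*(d + 4)*(d - 1)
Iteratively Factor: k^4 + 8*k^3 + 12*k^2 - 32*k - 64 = (k + 2)*(k^3 + 6*k^2 - 32) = (k + 2)*(k + 4)*(k^2 + 2*k - 8) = (k - 2)*(k + 2)*(k + 4)*(k + 4)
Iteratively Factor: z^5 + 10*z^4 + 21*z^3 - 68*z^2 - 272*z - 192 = (z + 4)*(z^4 + 6*z^3 - 3*z^2 - 56*z - 48) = (z + 4)^2*(z^3 + 2*z^2 - 11*z - 12) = (z + 4)^3*(z^2 - 2*z - 3) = (z + 1)*(z + 4)^3*(z - 3)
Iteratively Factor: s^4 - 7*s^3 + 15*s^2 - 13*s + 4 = (s - 1)*(s^3 - 6*s^2 + 9*s - 4) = (s - 1)^2*(s^2 - 5*s + 4) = (s - 1)^3*(s - 4)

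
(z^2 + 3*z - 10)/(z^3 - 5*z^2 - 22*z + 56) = (z + 5)/(z^2 - 3*z - 28)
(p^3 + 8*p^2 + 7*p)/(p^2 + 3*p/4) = 4*(p^2 + 8*p + 7)/(4*p + 3)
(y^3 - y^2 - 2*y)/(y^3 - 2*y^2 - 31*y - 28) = y*(y - 2)/(y^2 - 3*y - 28)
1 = 1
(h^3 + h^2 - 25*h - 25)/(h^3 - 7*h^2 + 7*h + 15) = (h + 5)/(h - 3)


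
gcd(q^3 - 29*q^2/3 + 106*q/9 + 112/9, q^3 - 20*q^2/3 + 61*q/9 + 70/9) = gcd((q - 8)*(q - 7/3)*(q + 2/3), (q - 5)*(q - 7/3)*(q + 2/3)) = q^2 - 5*q/3 - 14/9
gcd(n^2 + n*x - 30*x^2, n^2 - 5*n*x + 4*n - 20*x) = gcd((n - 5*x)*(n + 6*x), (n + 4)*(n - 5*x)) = -n + 5*x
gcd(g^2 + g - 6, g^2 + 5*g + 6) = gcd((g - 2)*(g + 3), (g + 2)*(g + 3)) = g + 3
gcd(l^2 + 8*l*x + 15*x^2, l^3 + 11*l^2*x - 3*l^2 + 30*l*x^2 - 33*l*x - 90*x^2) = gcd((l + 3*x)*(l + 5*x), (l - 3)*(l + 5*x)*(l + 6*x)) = l + 5*x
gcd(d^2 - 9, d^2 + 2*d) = 1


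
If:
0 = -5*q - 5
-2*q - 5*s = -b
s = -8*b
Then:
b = -2/41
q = -1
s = 16/41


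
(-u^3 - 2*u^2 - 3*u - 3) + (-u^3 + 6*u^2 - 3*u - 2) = -2*u^3 + 4*u^2 - 6*u - 5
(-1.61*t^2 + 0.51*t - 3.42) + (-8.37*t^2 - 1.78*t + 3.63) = -9.98*t^2 - 1.27*t + 0.21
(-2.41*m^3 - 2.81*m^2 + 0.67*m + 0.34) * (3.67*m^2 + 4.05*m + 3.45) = -8.8447*m^5 - 20.0732*m^4 - 17.2361*m^3 - 5.7332*m^2 + 3.6885*m + 1.173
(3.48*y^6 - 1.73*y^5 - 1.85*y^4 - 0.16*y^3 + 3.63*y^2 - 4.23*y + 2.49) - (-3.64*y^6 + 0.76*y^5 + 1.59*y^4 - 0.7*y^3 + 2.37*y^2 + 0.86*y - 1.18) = 7.12*y^6 - 2.49*y^5 - 3.44*y^4 + 0.54*y^3 + 1.26*y^2 - 5.09*y + 3.67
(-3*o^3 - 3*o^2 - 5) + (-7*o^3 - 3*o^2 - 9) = -10*o^3 - 6*o^2 - 14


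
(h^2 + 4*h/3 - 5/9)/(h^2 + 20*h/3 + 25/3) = (h - 1/3)/(h + 5)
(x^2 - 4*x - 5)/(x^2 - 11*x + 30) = (x + 1)/(x - 6)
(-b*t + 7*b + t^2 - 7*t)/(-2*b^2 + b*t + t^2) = (t - 7)/(2*b + t)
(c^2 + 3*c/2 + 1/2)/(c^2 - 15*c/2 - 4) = (c + 1)/(c - 8)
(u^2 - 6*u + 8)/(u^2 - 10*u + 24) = (u - 2)/(u - 6)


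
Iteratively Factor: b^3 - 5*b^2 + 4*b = (b)*(b^2 - 5*b + 4) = b*(b - 1)*(b - 4)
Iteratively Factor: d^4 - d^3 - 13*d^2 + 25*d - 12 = (d - 1)*(d^3 - 13*d + 12) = (d - 1)^2*(d^2 + d - 12) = (d - 3)*(d - 1)^2*(d + 4)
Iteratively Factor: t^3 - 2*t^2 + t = (t - 1)*(t^2 - t) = t*(t - 1)*(t - 1)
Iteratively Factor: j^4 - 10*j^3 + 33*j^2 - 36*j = (j)*(j^3 - 10*j^2 + 33*j - 36) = j*(j - 3)*(j^2 - 7*j + 12) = j*(j - 4)*(j - 3)*(j - 3)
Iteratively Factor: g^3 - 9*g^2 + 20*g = (g)*(g^2 - 9*g + 20) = g*(g - 4)*(g - 5)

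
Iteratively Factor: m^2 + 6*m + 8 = (m + 2)*(m + 4)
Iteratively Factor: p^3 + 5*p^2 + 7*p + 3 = (p + 3)*(p^2 + 2*p + 1) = (p + 1)*(p + 3)*(p + 1)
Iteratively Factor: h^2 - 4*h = (h - 4)*(h)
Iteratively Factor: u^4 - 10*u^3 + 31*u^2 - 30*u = (u)*(u^3 - 10*u^2 + 31*u - 30) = u*(u - 3)*(u^2 - 7*u + 10) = u*(u - 5)*(u - 3)*(u - 2)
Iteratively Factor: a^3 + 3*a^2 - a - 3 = (a - 1)*(a^2 + 4*a + 3) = (a - 1)*(a + 1)*(a + 3)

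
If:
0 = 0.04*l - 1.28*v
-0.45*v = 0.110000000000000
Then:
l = -7.82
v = -0.24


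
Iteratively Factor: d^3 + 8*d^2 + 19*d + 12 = (d + 3)*(d^2 + 5*d + 4) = (d + 1)*(d + 3)*(d + 4)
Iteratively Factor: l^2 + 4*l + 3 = (l + 1)*(l + 3)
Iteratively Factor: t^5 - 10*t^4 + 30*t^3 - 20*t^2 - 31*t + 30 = (t - 5)*(t^4 - 5*t^3 + 5*t^2 + 5*t - 6) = (t - 5)*(t + 1)*(t^3 - 6*t^2 + 11*t - 6) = (t - 5)*(t - 1)*(t + 1)*(t^2 - 5*t + 6) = (t - 5)*(t - 3)*(t - 1)*(t + 1)*(t - 2)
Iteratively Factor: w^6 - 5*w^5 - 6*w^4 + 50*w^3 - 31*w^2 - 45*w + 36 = (w + 1)*(w^5 - 6*w^4 + 50*w^2 - 81*w + 36) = (w - 1)*(w + 1)*(w^4 - 5*w^3 - 5*w^2 + 45*w - 36) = (w - 1)^2*(w + 1)*(w^3 - 4*w^2 - 9*w + 36) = (w - 3)*(w - 1)^2*(w + 1)*(w^2 - w - 12) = (w - 3)*(w - 1)^2*(w + 1)*(w + 3)*(w - 4)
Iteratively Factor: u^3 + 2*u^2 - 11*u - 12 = (u - 3)*(u^2 + 5*u + 4) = (u - 3)*(u + 4)*(u + 1)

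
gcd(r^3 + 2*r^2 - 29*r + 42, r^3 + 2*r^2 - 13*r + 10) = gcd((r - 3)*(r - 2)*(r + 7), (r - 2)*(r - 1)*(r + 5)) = r - 2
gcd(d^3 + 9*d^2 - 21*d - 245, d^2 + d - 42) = d + 7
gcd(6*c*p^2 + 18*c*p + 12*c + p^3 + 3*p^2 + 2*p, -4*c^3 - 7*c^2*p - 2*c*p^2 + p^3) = 1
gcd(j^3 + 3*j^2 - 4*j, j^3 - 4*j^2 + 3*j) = j^2 - j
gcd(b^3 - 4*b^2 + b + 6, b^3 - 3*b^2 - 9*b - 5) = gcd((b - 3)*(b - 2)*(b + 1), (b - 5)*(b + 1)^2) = b + 1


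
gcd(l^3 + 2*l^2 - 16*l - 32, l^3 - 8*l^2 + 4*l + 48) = l^2 - 2*l - 8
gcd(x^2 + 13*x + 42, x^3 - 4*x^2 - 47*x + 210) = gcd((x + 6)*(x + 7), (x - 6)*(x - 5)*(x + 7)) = x + 7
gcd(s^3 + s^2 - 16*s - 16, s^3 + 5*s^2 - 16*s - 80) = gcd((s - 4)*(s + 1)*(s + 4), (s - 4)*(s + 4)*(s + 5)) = s^2 - 16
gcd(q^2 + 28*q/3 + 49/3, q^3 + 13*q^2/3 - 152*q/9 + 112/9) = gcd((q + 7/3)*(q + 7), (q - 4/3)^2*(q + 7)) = q + 7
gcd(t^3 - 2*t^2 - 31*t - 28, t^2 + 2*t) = 1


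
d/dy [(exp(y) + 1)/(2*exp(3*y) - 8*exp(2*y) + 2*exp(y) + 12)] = (5/2 - exp(y))*exp(y)/(exp(4*y) - 10*exp(3*y) + 37*exp(2*y) - 60*exp(y) + 36)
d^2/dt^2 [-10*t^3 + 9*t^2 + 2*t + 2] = 18 - 60*t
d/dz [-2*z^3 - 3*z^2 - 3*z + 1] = -6*z^2 - 6*z - 3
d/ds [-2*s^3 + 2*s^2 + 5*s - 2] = -6*s^2 + 4*s + 5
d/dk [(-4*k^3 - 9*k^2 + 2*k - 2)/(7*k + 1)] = (-56*k^3 - 75*k^2 - 18*k + 16)/(49*k^2 + 14*k + 1)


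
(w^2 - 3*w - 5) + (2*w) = w^2 - w - 5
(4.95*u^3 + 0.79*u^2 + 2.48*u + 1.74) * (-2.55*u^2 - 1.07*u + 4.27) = -12.6225*u^5 - 7.311*u^4 + 13.9672*u^3 - 3.7173*u^2 + 8.7278*u + 7.4298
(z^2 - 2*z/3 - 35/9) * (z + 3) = z^3 + 7*z^2/3 - 53*z/9 - 35/3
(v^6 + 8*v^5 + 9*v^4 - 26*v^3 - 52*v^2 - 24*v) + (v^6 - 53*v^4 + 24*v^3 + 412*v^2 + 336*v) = 2*v^6 + 8*v^5 - 44*v^4 - 2*v^3 + 360*v^2 + 312*v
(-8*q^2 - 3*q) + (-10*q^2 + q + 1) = -18*q^2 - 2*q + 1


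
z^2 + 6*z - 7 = (z - 1)*(z + 7)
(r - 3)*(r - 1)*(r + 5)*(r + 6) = r^4 + 7*r^3 - 11*r^2 - 87*r + 90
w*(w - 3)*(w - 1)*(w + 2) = w^4 - 2*w^3 - 5*w^2 + 6*w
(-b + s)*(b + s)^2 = -b^3 - b^2*s + b*s^2 + s^3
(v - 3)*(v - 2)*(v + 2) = v^3 - 3*v^2 - 4*v + 12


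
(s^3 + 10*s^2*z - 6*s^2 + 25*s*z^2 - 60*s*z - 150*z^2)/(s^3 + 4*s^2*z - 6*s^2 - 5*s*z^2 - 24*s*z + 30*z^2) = (-s - 5*z)/(-s + z)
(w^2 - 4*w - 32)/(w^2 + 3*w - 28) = (w^2 - 4*w - 32)/(w^2 + 3*w - 28)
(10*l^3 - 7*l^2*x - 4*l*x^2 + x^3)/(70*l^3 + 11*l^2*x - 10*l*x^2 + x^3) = (-l + x)/(-7*l + x)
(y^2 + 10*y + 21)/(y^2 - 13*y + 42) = (y^2 + 10*y + 21)/(y^2 - 13*y + 42)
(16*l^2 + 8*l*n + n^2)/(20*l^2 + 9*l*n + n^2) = (4*l + n)/(5*l + n)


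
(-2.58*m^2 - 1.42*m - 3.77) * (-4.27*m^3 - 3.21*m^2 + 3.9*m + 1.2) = 11.0166*m^5 + 14.3452*m^4 + 10.5941*m^3 + 3.4677*m^2 - 16.407*m - 4.524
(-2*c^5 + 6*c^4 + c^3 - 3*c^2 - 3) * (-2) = 4*c^5 - 12*c^4 - 2*c^3 + 6*c^2 + 6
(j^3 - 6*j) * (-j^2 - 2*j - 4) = -j^5 - 2*j^4 + 2*j^3 + 12*j^2 + 24*j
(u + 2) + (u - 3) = 2*u - 1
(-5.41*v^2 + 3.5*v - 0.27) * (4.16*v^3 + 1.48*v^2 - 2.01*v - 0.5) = -22.5056*v^5 + 6.5532*v^4 + 14.9309*v^3 - 4.7296*v^2 - 1.2073*v + 0.135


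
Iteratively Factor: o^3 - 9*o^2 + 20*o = (o - 4)*(o^2 - 5*o) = o*(o - 4)*(o - 5)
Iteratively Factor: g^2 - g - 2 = (g + 1)*(g - 2)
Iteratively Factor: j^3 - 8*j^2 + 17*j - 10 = (j - 2)*(j^2 - 6*j + 5) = (j - 5)*(j - 2)*(j - 1)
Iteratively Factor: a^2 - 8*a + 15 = (a - 5)*(a - 3)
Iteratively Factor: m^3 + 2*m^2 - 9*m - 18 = (m + 3)*(m^2 - m - 6) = (m + 2)*(m + 3)*(m - 3)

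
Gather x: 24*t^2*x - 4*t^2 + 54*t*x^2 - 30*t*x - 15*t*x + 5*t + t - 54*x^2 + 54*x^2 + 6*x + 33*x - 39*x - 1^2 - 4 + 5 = -4*t^2 + 54*t*x^2 + 6*t + x*(24*t^2 - 45*t)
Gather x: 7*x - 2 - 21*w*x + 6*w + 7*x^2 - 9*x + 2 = 6*w + 7*x^2 + x*(-21*w - 2)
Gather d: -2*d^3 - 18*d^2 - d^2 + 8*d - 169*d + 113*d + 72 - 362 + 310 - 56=-2*d^3 - 19*d^2 - 48*d - 36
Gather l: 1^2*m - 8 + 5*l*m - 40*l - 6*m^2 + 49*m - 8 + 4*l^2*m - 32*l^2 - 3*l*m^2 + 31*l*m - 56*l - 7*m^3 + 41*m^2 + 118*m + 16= l^2*(4*m - 32) + l*(-3*m^2 + 36*m - 96) - 7*m^3 + 35*m^2 + 168*m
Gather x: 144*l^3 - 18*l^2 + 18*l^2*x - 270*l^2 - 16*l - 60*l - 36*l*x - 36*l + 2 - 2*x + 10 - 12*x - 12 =144*l^3 - 288*l^2 - 112*l + x*(18*l^2 - 36*l - 14)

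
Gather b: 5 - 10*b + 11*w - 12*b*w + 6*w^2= b*(-12*w - 10) + 6*w^2 + 11*w + 5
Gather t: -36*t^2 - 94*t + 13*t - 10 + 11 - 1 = -36*t^2 - 81*t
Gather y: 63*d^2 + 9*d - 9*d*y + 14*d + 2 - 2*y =63*d^2 + 23*d + y*(-9*d - 2) + 2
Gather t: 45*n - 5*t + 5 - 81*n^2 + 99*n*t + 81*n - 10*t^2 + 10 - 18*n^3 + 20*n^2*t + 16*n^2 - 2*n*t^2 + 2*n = -18*n^3 - 65*n^2 + 128*n + t^2*(-2*n - 10) + t*(20*n^2 + 99*n - 5) + 15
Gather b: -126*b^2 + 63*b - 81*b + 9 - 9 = -126*b^2 - 18*b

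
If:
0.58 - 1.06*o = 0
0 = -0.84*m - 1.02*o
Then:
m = -0.66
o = 0.55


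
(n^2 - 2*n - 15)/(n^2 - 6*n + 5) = (n + 3)/(n - 1)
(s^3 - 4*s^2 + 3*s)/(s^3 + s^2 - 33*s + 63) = s*(s - 1)/(s^2 + 4*s - 21)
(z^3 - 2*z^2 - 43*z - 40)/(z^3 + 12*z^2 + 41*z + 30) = (z - 8)/(z + 6)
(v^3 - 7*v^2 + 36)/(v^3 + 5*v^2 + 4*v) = (v^3 - 7*v^2 + 36)/(v*(v^2 + 5*v + 4))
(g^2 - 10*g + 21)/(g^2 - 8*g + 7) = (g - 3)/(g - 1)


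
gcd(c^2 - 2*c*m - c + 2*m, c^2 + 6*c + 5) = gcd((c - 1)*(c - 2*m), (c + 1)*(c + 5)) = 1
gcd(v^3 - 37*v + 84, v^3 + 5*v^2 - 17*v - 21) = v^2 + 4*v - 21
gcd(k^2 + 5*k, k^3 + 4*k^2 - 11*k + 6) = 1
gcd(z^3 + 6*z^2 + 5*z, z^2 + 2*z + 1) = z + 1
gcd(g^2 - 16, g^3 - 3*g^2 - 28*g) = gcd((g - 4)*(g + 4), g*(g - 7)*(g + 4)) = g + 4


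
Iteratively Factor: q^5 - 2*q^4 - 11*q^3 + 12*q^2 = (q - 1)*(q^4 - q^3 - 12*q^2) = q*(q - 1)*(q^3 - q^2 - 12*q) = q^2*(q - 1)*(q^2 - q - 12) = q^2*(q - 4)*(q - 1)*(q + 3)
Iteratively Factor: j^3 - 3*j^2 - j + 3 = (j - 3)*(j^2 - 1) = (j - 3)*(j - 1)*(j + 1)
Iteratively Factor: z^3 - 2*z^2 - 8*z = (z + 2)*(z^2 - 4*z) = (z - 4)*(z + 2)*(z)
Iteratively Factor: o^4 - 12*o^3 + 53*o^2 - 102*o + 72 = (o - 3)*(o^3 - 9*o^2 + 26*o - 24) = (o - 3)*(o - 2)*(o^2 - 7*o + 12) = (o - 3)^2*(o - 2)*(o - 4)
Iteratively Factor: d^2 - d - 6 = (d + 2)*(d - 3)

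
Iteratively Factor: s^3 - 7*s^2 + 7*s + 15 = (s - 3)*(s^2 - 4*s - 5) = (s - 5)*(s - 3)*(s + 1)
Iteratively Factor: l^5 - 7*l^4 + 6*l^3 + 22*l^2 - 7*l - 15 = (l - 5)*(l^4 - 2*l^3 - 4*l^2 + 2*l + 3) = (l - 5)*(l + 1)*(l^3 - 3*l^2 - l + 3) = (l - 5)*(l + 1)^2*(l^2 - 4*l + 3) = (l - 5)*(l - 1)*(l + 1)^2*(l - 3)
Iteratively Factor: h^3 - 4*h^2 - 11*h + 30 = (h + 3)*(h^2 - 7*h + 10) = (h - 5)*(h + 3)*(h - 2)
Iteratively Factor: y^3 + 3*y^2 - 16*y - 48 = (y - 4)*(y^2 + 7*y + 12) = (y - 4)*(y + 3)*(y + 4)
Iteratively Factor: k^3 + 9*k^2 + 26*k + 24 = (k + 2)*(k^2 + 7*k + 12) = (k + 2)*(k + 3)*(k + 4)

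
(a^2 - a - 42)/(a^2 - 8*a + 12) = (a^2 - a - 42)/(a^2 - 8*a + 12)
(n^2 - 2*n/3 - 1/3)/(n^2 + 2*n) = (3*n^2 - 2*n - 1)/(3*n*(n + 2))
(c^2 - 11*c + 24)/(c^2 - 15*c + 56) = (c - 3)/(c - 7)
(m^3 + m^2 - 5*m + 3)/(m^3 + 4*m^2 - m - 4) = (m^2 + 2*m - 3)/(m^2 + 5*m + 4)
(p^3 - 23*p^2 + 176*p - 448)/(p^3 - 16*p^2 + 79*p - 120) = (p^2 - 15*p + 56)/(p^2 - 8*p + 15)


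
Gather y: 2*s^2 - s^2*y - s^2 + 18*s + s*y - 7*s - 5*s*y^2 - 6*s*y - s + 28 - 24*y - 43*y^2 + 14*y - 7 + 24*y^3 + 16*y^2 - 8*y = s^2 + 10*s + 24*y^3 + y^2*(-5*s - 27) + y*(-s^2 - 5*s - 18) + 21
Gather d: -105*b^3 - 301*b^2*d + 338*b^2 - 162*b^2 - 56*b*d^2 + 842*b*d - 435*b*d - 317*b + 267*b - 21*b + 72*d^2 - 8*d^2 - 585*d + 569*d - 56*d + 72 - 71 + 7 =-105*b^3 + 176*b^2 - 71*b + d^2*(64 - 56*b) + d*(-301*b^2 + 407*b - 72) + 8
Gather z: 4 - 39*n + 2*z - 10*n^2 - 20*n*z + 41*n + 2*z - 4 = -10*n^2 + 2*n + z*(4 - 20*n)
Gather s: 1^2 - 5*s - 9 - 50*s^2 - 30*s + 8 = -50*s^2 - 35*s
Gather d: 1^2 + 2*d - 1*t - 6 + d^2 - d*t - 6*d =d^2 + d*(-t - 4) - t - 5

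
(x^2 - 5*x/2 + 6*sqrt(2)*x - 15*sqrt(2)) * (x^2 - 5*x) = x^4 - 15*x^3/2 + 6*sqrt(2)*x^3 - 45*sqrt(2)*x^2 + 25*x^2/2 + 75*sqrt(2)*x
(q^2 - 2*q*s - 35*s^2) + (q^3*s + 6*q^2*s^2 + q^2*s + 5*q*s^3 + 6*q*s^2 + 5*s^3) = q^3*s + 6*q^2*s^2 + q^2*s + q^2 + 5*q*s^3 + 6*q*s^2 - 2*q*s + 5*s^3 - 35*s^2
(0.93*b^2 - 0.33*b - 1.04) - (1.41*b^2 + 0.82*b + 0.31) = -0.48*b^2 - 1.15*b - 1.35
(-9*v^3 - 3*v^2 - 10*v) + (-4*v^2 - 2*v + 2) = -9*v^3 - 7*v^2 - 12*v + 2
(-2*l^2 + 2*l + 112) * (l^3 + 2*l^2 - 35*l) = -2*l^5 - 2*l^4 + 186*l^3 + 154*l^2 - 3920*l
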